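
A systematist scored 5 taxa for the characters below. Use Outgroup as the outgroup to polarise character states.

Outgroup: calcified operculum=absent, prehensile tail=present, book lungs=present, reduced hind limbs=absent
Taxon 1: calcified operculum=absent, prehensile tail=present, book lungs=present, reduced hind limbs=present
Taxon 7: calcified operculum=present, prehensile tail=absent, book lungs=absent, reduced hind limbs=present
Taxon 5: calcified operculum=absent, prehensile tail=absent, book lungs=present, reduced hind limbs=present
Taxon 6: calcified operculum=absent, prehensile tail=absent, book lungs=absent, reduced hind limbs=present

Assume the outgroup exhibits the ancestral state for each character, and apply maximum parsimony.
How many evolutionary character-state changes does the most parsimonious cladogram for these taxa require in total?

4

Character polarity is set by the outgroup: the derived state is whichever differs from the outgroup's state, so for prehensile tail, book lungs the derived state is 'absent', and for the remaining characters it is 'present'.
calcified operculum: derived state 'present' in Taxon 7 only — an autapomorphy, so it tells us nothing about relationships among taxa.
prehensile tail (derived state 'absent') is shared by Taxon 5, Taxon 6, and Taxon 7 — a synapomorphy uniting that clade.
Only Taxon 6 and Taxon 7 show the derived state 'absent' for book lungs, supporting them as a clade.
All ingroup taxa share the derived state 'present' for reduced hind limbs; it defines the ingroup but does not resolve relationships within it.
Most parsimonious ingroup topology: (Taxon 1,((Taxon 7,Taxon 6),Taxon 5)).
Changes per character on this tree: calcified operculum: 1; prehensile tail: 1; book lungs: 1; reduced hind limbs: 1.
Total = 4.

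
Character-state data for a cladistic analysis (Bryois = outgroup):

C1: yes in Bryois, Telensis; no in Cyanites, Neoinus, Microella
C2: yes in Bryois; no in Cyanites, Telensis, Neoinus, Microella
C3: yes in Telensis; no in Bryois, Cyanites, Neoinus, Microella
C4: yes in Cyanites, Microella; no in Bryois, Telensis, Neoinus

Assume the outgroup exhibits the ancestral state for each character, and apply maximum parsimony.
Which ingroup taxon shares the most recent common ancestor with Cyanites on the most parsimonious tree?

Microella

Character polarity is set by the outgroup: the derived state is whichever differs from the outgroup's state, so for C1, C2 the derived state is 'no', and for the remaining characters it is 'yes'.
C1 (derived state 'no') is shared by Cyanites, Microella, and Neoinus — a synapomorphy uniting that clade.
All ingroup taxa share the derived state 'no' for C2; it defines the ingroup but does not resolve relationships within it.
C3: derived state 'yes' in Telensis only — an autapomorphy, so it tells us nothing about relationships among taxa.
C4: derived state 'yes' in Cyanites and Microella only — synapomorphy for {Cyanites, Microella}.
Most parsimonious ingroup topology: (((Cyanites,Microella),Neoinus),Telensis).
Cyanites and Microella form a cherry on this tree, so they are sister taxa.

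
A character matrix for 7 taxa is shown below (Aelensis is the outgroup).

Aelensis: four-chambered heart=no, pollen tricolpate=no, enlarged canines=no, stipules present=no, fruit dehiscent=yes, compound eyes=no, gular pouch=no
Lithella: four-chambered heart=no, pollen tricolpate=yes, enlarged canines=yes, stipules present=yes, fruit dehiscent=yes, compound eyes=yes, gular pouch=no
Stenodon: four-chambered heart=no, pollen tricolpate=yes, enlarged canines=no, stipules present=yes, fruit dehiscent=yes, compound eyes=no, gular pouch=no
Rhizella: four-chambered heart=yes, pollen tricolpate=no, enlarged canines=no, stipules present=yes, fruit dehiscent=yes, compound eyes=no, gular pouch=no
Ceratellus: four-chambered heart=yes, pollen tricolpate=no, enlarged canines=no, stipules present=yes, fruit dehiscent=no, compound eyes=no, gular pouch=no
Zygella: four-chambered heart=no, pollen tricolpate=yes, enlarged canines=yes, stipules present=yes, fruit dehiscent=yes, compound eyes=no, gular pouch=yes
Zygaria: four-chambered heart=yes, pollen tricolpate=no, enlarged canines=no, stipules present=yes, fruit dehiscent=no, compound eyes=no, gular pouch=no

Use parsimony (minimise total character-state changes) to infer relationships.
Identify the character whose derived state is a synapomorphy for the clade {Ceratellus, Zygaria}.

Character polarity is set by the outgroup: the derived state is whichever differs from the outgroup's state, so for fruit dehiscent the derived state is 'no', and for the remaining characters it is 'yes'.
Only Ceratellus, Rhizella, and Zygaria show the derived state 'yes' for four-chambered heart, supporting them as a clade.
pollen tricolpate: derived state 'yes' in Lithella, Stenodon, and Zygella only — synapomorphy for {Lithella, Stenodon, Zygella}.
enlarged canines: derived state 'yes' in Lithella and Zygella only — synapomorphy for {Lithella, Zygella}.
stipules present (derived state 'yes') is shared by all ingroup taxa — unites the whole ingroup.
fruit dehiscent (derived state 'no') is shared by Ceratellus and Zygaria — a synapomorphy uniting that clade.
compound eyes (derived state 'yes') is unique to Lithella (autapomorphy; uninformative for grouping).
gular pouch (derived state 'yes') is unique to Zygella (autapomorphy; uninformative for grouping).
Most parsimonious ingroup topology: (((Lithella,Zygella),Stenodon),(Rhizella,(Ceratellus,Zygaria))).
The clade {Ceratellus, Zygaria} is supported by fruit dehiscent: its derived state 'no' occurs in exactly those taxa and in no other taxon (including the outgroup).

fruit dehiscent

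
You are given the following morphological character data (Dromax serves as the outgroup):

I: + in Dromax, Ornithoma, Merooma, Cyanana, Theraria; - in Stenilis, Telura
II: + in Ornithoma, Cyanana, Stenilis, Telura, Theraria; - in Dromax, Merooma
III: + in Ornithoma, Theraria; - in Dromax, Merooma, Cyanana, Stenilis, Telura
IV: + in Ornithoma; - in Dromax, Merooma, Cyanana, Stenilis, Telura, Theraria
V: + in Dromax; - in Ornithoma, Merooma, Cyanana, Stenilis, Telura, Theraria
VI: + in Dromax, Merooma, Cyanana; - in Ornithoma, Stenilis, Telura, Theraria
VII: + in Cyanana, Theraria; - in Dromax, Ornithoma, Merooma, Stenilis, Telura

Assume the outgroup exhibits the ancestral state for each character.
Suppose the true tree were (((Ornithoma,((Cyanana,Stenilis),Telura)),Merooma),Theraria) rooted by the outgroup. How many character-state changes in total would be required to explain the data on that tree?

Map each character onto (((Ornithoma,((Cyanana,Stenilis),Telura)),Merooma),Theraria) (rooted by Dromax) and count the minimum state changes it requires (Fitch parsimony):
I: 2; II: 2; III: 2; IV: 1; V: 1; VI: 3; VII: 2.
Total tree length = 13.

13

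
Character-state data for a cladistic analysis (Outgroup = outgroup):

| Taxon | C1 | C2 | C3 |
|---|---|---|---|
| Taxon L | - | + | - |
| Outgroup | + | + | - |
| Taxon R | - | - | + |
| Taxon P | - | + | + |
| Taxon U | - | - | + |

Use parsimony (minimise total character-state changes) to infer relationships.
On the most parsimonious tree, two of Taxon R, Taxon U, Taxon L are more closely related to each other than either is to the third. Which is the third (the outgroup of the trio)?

Character polarity is set by the outgroup: the derived state is whichever differs from the outgroup's state, so for C1, C2 the derived state is '-', and for the remaining characters it is '+'.
C1 (derived state '-') is shared by all ingroup taxa — unites the whole ingroup.
C2 (derived state '-') is shared by Taxon R and Taxon U — a synapomorphy uniting that clade.
C3: derived state '+' in Taxon P, Taxon R, and Taxon U only — synapomorphy for {Taxon P, Taxon R, Taxon U}.
Most parsimonious ingroup topology: (((Taxon U,Taxon R),Taxon P),Taxon L).
Taxon U and Taxon R share a more recent common ancestor with each other than either does with Taxon L, so Taxon L is the least closely related of the three.

Taxon L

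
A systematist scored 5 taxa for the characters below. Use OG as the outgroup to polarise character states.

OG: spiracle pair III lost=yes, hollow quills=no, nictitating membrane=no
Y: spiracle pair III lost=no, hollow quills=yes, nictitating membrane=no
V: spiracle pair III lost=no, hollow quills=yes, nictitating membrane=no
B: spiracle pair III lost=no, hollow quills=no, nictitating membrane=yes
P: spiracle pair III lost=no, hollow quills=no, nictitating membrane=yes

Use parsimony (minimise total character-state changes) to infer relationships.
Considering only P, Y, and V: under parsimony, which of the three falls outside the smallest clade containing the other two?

Character polarity is set by the outgroup: the derived state is whichever differs from the outgroup's state, so for spiracle pair III lost the derived state is 'no', and for the remaining characters it is 'yes'.
spiracle pair III lost (derived state 'no') is shared by all ingroup taxa — unites the whole ingroup.
hollow quills: derived state 'yes' in V and Y only — synapomorphy for {V, Y}.
Only B and P show the derived state 'yes' for nictitating membrane, supporting them as a clade.
Most parsimonious ingroup topology: ((Y,V),(B,P)).
Y and V share a more recent common ancestor with each other than either does with P, so P is the least closely related of the three.

P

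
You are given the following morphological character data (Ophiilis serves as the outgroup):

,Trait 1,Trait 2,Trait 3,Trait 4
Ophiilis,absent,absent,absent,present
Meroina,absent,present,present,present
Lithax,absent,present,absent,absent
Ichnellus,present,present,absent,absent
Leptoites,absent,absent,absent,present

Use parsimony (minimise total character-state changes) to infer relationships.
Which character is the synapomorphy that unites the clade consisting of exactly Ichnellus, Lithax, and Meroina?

Trait 2

Character polarity is set by the outgroup: the derived state is whichever differs from the outgroup's state, so for Trait 4 the derived state is 'absent', and for the remaining characters it is 'present'.
Trait 1: derived state 'present' in Ichnellus only — an autapomorphy, so it tells us nothing about relationships among taxa.
Only Ichnellus, Lithax, and Meroina show the derived state 'present' for Trait 2, supporting them as a clade.
Trait 3: derived state 'present' in Meroina only — an autapomorphy, so it tells us nothing about relationships among taxa.
Only Ichnellus and Lithax show the derived state 'absent' for Trait 4, supporting them as a clade.
Most parsimonious ingroup topology: ((Meroina,(Lithax,Ichnellus)),Leptoites).
The clade {Ichnellus, Lithax, Meroina} is supported by Trait 2: its derived state 'present' occurs in exactly those taxa and in no other taxon (including the outgroup).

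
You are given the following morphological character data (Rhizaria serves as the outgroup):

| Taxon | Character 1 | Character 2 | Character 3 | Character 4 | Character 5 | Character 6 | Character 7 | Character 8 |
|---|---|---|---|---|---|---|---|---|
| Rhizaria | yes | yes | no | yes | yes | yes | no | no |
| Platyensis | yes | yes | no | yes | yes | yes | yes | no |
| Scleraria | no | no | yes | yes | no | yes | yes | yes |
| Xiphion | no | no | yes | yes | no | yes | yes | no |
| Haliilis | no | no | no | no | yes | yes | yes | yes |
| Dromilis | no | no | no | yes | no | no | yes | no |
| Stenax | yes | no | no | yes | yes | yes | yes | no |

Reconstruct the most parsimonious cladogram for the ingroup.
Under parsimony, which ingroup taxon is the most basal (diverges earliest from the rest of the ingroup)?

Platyensis

Character polarity is set by the outgroup: the derived state is whichever differs from the outgroup's state, so for Character 1, Character 2, Character 4, Character 5, Character 6 the derived state is 'no', and for the remaining characters it is 'yes'.
Only Dromilis, Haliilis, Scleraria, and Xiphion show the derived state 'no' for Character 1, supporting them as a clade.
Only Dromilis, Haliilis, Scleraria, Stenax, and Xiphion show the derived state 'no' for Character 2, supporting them as a clade.
Character 3 (derived state 'yes') is shared by Scleraria and Xiphion — a synapomorphy uniting that clade.
Character 4: derived state 'no' in Haliilis only — an autapomorphy, so it tells us nothing about relationships among taxa.
Character 5 (derived state 'no') is shared by Dromilis, Scleraria, and Xiphion — a synapomorphy uniting that clade.
Character 6: derived state 'no' in Dromilis only — an autapomorphy, so it tells us nothing about relationships among taxa.
All ingroup taxa share the derived state 'yes' for Character 7; it defines the ingroup but does not resolve relationships within it.
Character 8 groups Haliilis and Scleraria, which is incompatible with the clades supported by the remaining characters; treating it as convergent (homoplasy) costs fewer steps than any alternative tree.
Most parsimonious ingroup topology: (Platyensis,(Stenax,(((Scleraria,Xiphion),Dromilis),Haliilis))).
Platyensis is sister to the clade containing all other ingroup taxa, so it is the earliest-diverging (most basal) ingroup lineage.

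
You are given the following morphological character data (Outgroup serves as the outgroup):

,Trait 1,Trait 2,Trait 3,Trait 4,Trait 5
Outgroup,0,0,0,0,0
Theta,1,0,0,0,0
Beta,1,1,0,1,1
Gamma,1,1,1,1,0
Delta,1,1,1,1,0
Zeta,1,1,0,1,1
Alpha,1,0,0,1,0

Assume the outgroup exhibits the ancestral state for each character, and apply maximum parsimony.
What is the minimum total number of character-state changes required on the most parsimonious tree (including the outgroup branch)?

5

The outgroup has state '0' for every character, so '1' is the derived state throughout.
Trait 1 (derived state '1') is shared by all ingroup taxa — unites the whole ingroup.
Only Beta, Delta, Gamma, and Zeta show the derived state '1' for Trait 2, supporting them as a clade.
Trait 3: derived state '1' in Delta and Gamma only — synapomorphy for {Delta, Gamma}.
Trait 4 (derived state '1') is shared by Alpha, Beta, Delta, Gamma, and Zeta — a synapomorphy uniting that clade.
Only Beta and Zeta show the derived state '1' for Trait 5, supporting them as a clade.
Most parsimonious ingroup topology: (Theta,(((Beta,Zeta),(Gamma,Delta)),Alpha)).
Changes per character on this tree: Trait 1: 1; Trait 2: 1; Trait 3: 1; Trait 4: 1; Trait 5: 1.
Total = 5.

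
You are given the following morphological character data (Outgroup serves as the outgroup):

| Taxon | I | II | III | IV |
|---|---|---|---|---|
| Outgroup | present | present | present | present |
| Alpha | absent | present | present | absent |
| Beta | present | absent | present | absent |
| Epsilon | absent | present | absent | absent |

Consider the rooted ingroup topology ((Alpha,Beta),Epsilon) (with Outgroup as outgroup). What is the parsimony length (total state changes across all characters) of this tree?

5

Map each character onto ((Alpha,Beta),Epsilon) (rooted by Outgroup) and count the minimum state changes it requires (Fitch parsimony):
I: 2; II: 1; III: 1; IV: 1.
Total tree length = 5.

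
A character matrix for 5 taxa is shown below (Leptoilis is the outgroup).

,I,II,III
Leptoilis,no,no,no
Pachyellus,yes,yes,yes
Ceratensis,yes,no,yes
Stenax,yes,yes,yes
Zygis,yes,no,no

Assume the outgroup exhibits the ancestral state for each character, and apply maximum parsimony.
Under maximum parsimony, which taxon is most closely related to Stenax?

Pachyellus

The outgroup has state 'no' for every character, so 'yes' is the derived state throughout.
I (derived state 'yes') is shared by all ingroup taxa — unites the whole ingroup.
II: derived state 'yes' in Pachyellus and Stenax only — synapomorphy for {Pachyellus, Stenax}.
III: derived state 'yes' in Ceratensis, Pachyellus, and Stenax only — synapomorphy for {Ceratensis, Pachyellus, Stenax}.
Most parsimonious ingroup topology: (((Pachyellus,Stenax),Ceratensis),Zygis).
Stenax and Pachyellus form a cherry on this tree, so they are sister taxa.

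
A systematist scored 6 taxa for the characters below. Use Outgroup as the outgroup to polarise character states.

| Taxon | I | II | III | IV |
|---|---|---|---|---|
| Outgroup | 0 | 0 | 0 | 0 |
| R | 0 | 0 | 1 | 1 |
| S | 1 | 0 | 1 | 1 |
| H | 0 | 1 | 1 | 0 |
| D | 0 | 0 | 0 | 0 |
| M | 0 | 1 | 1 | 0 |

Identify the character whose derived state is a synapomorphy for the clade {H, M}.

The outgroup has state '0' for every character, so '1' is the derived state throughout.
I: derived state '1' in S only — an autapomorphy, so it tells us nothing about relationships among taxa.
Only H and M show the derived state '1' for II, supporting them as a clade.
III (derived state '1') is shared by H, M, R, and S — a synapomorphy uniting that clade.
Only R and S show the derived state '1' for IV, supporting them as a clade.
Most parsimonious ingroup topology: (((R,S),(H,M)),D).
The clade {H, M} is supported by II: its derived state '1' occurs in exactly those taxa and in no other taxon (including the outgroup).

II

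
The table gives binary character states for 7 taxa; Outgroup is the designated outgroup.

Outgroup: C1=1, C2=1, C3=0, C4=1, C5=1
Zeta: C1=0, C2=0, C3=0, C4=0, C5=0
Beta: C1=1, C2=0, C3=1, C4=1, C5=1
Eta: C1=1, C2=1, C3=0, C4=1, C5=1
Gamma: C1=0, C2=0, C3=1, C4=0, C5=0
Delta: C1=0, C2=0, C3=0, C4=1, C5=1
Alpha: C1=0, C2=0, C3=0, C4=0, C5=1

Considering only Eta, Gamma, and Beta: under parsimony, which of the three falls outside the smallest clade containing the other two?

Eta

Character polarity is set by the outgroup: the derived state is whichever differs from the outgroup's state, so for C1, C2, C4, C5 the derived state is '0', and for the remaining characters it is '1'.
Only Alpha, Delta, Gamma, and Zeta show the derived state '0' for C1, supporting them as a clade.
C2: derived state '0' in Alpha, Beta, Delta, Gamma, and Zeta only — synapomorphy for {Alpha, Beta, Delta, Gamma, Zeta}.
C3 (state '1') occurs in Beta and Gamma but conflicts with the nesting implied by the other characters — most parsimoniously interpreted as homoplasy.
C4: derived state '0' in Alpha, Gamma, and Zeta only — synapomorphy for {Alpha, Gamma, Zeta}.
C5: derived state '0' in Gamma and Zeta only — synapomorphy for {Gamma, Zeta}.
Most parsimonious ingroup topology: (((((Zeta,Gamma),Alpha),Delta),Beta),Eta).
Gamma and Beta share a more recent common ancestor with each other than either does with Eta, so Eta is the least closely related of the three.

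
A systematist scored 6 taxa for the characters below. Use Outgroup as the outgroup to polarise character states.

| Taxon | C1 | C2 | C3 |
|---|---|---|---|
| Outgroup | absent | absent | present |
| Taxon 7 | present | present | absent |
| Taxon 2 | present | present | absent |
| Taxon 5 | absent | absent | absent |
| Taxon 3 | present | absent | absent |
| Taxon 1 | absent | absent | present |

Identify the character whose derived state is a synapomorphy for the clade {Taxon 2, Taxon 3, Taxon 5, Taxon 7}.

Character polarity is set by the outgroup: the derived state is whichever differs from the outgroup's state, so for C3 the derived state is 'absent', and for the remaining characters it is 'present'.
C1 (derived state 'present') is shared by Taxon 2, Taxon 3, and Taxon 7 — a synapomorphy uniting that clade.
C2: derived state 'present' in Taxon 2 and Taxon 7 only — synapomorphy for {Taxon 2, Taxon 7}.
Only Taxon 2, Taxon 3, Taxon 5, and Taxon 7 show the derived state 'absent' for C3, supporting them as a clade.
Most parsimonious ingroup topology: (((Taxon 3,(Taxon 7,Taxon 2)),Taxon 5),Taxon 1).
The clade {Taxon 2, Taxon 3, Taxon 5, Taxon 7} is supported by C3: its derived state 'absent' occurs in exactly those taxa and in no other taxon (including the outgroup).

C3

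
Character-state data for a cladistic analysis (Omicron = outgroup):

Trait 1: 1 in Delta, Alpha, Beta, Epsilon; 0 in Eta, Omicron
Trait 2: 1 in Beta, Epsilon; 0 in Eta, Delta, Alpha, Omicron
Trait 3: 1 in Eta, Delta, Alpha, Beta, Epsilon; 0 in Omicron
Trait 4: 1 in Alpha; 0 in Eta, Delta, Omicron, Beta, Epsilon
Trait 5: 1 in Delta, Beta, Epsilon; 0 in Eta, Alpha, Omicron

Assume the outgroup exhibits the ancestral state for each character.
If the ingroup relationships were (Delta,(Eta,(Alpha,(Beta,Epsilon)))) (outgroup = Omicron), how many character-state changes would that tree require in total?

7

Map each character onto (Delta,(Eta,(Alpha,(Beta,Epsilon)))) (rooted by Omicron) and count the minimum state changes it requires (Fitch parsimony):
Trait 1: 2; Trait 2: 1; Trait 3: 1; Trait 4: 1; Trait 5: 2.
Total tree length = 7.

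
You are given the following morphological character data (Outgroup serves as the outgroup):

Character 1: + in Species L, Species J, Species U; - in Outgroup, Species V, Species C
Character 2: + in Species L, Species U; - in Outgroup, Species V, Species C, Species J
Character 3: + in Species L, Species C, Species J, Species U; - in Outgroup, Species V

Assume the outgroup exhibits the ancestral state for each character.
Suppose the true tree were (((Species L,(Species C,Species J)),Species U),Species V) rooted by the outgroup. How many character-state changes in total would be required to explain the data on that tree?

5

Map each character onto (((Species L,(Species C,Species J)),Species U),Species V) (rooted by Outgroup) and count the minimum state changes it requires (Fitch parsimony):
Character 1: 2; Character 2: 2; Character 3: 1.
Total tree length = 5.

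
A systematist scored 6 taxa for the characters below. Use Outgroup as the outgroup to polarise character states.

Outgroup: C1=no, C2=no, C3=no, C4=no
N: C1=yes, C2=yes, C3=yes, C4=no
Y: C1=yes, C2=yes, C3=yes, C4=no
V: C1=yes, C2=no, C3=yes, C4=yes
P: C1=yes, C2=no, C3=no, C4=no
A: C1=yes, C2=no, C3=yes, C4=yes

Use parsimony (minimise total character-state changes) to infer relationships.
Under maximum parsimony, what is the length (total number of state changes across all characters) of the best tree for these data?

The outgroup has state 'no' for every character, so 'yes' is the derived state throughout.
C1 (derived state 'yes') is shared by all ingroup taxa — unites the whole ingroup.
C2 (derived state 'yes') is shared by N and Y — a synapomorphy uniting that clade.
C3: derived state 'yes' in A, N, V, and Y only — synapomorphy for {A, N, V, Y}.
C4: derived state 'yes' in A and V only — synapomorphy for {A, V}.
Most parsimonious ingroup topology: (((N,Y),(V,A)),P).
Changes per character on this tree: C1: 1; C2: 1; C3: 1; C4: 1.
Total = 4.

4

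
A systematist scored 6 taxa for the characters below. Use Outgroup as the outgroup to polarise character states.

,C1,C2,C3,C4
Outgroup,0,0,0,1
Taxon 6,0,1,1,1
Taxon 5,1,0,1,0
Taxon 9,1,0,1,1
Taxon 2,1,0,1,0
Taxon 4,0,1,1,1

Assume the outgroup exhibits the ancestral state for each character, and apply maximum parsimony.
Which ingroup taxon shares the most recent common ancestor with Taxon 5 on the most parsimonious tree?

Character polarity is set by the outgroup: the derived state is whichever differs from the outgroup's state, so for C4 the derived state is '0', and for the remaining characters it is '1'.
Only Taxon 2, Taxon 5, and Taxon 9 show the derived state '1' for C1, supporting them as a clade.
C2 (derived state '1') is shared by Taxon 4 and Taxon 6 — a synapomorphy uniting that clade.
C3 (derived state '1') is shared by all ingroup taxa — unites the whole ingroup.
C4 (derived state '0') is shared by Taxon 2 and Taxon 5 — a synapomorphy uniting that clade.
Most parsimonious ingroup topology: ((Taxon 6,Taxon 4),((Taxon 5,Taxon 2),Taxon 9)).
Taxon 5 and Taxon 2 form a cherry on this tree, so they are sister taxa.

Taxon 2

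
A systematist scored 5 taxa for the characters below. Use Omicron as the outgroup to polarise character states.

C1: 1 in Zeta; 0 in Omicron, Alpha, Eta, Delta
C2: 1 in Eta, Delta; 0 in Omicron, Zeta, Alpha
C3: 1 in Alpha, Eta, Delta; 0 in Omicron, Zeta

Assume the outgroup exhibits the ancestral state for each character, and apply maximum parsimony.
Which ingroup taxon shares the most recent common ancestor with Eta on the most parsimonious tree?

The outgroup has state '0' for every character, so '1' is the derived state throughout.
C1: derived state '1' in Zeta only — an autapomorphy, so it tells us nothing about relationships among taxa.
Only Delta and Eta show the derived state '1' for C2, supporting them as a clade.
Only Alpha, Delta, and Eta show the derived state '1' for C3, supporting them as a clade.
Most parsimonious ingroup topology: (Zeta,(Alpha,(Eta,Delta))).
Eta and Delta form a cherry on this tree, so they are sister taxa.

Delta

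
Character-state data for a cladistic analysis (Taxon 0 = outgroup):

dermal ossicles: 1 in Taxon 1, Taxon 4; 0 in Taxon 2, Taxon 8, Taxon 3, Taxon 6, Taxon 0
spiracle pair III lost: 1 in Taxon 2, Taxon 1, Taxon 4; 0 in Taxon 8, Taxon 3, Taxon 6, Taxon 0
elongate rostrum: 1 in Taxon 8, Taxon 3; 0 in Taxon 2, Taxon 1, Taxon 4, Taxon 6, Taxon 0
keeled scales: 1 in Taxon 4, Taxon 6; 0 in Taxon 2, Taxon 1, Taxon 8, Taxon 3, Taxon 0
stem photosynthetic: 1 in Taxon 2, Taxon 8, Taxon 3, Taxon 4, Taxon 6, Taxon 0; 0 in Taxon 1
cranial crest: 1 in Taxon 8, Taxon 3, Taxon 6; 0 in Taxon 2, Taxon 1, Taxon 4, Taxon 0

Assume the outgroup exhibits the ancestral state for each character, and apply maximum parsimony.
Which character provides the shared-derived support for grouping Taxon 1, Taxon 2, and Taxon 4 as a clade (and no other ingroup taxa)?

spiracle pair III lost

Character polarity is set by the outgroup: the derived state is whichever differs from the outgroup's state, so for stem photosynthetic the derived state is '0', and for the remaining characters it is '1'.
dermal ossicles (derived state '1') is shared by Taxon 1 and Taxon 4 — a synapomorphy uniting that clade.
spiracle pair III lost: derived state '1' in Taxon 1, Taxon 2, and Taxon 4 only — synapomorphy for {Taxon 1, Taxon 2, Taxon 4}.
elongate rostrum (derived state '1') is shared by Taxon 3 and Taxon 8 — a synapomorphy uniting that clade.
keeled scales groups Taxon 4 and Taxon 6, which is incompatible with the clades supported by the remaining characters; treating it as convergent (homoplasy) costs fewer steps than any alternative tree.
stem photosynthetic (derived state '0') is unique to Taxon 1 (autapomorphy; uninformative for grouping).
cranial crest: derived state '1' in Taxon 3, Taxon 6, and Taxon 8 only — synapomorphy for {Taxon 3, Taxon 6, Taxon 8}.
Most parsimonious ingroup topology: (((Taxon 8,Taxon 3),Taxon 6),((Taxon 1,Taxon 4),Taxon 2)).
The clade {Taxon 1, Taxon 2, Taxon 4} is supported by spiracle pair III lost: its derived state '1' occurs in exactly those taxa and in no other taxon (including the outgroup).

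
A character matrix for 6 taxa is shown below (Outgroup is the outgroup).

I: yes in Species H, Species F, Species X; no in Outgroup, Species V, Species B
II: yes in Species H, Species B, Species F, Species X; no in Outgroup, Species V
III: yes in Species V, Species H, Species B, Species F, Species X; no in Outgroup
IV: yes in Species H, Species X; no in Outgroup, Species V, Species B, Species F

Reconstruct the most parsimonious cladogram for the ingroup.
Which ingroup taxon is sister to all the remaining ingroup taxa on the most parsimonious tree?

Species V

The outgroup has state 'no' for every character, so 'yes' is the derived state throughout.
I: derived state 'yes' in Species F, Species H, and Species X only — synapomorphy for {Species F, Species H, Species X}.
II (derived state 'yes') is shared by Species B, Species F, Species H, and Species X — a synapomorphy uniting that clade.
III (derived state 'yes') is shared by all ingroup taxa — unites the whole ingroup.
IV (derived state 'yes') is shared by Species H and Species X — a synapomorphy uniting that clade.
Most parsimonious ingroup topology: (Species V,(((Species H,Species X),Species F),Species B)).
Species V is sister to the clade containing all other ingroup taxa, so it is the earliest-diverging (most basal) ingroup lineage.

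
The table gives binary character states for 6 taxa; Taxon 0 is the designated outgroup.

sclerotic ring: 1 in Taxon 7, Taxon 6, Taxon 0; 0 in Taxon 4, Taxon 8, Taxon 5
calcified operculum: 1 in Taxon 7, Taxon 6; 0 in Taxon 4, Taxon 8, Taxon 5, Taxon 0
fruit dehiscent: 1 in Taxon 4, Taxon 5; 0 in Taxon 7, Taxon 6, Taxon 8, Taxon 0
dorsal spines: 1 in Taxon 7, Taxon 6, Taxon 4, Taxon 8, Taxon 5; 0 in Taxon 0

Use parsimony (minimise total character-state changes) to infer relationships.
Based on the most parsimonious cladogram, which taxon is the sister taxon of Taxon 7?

Taxon 6

Character polarity is set by the outgroup: the derived state is whichever differs from the outgroup's state, so for sclerotic ring the derived state is '0', and for the remaining characters it is '1'.
sclerotic ring: derived state '0' in Taxon 4, Taxon 5, and Taxon 8 only — synapomorphy for {Taxon 4, Taxon 5, Taxon 8}.
Only Taxon 6 and Taxon 7 show the derived state '1' for calcified operculum, supporting them as a clade.
Only Taxon 4 and Taxon 5 show the derived state '1' for fruit dehiscent, supporting them as a clade.
All ingroup taxa share the derived state '1' for dorsal spines; it defines the ingroup but does not resolve relationships within it.
Most parsimonious ingroup topology: ((Taxon 7,Taxon 6),(Taxon 8,(Taxon 5,Taxon 4))).
Taxon 7 and Taxon 6 form a cherry on this tree, so they are sister taxa.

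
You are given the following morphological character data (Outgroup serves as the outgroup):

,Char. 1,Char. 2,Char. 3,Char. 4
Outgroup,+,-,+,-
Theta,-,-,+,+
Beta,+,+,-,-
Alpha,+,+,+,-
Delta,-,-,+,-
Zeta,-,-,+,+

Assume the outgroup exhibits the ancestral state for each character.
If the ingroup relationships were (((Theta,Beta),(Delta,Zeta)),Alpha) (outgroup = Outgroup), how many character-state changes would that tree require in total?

7

Map each character onto (((Theta,Beta),(Delta,Zeta)),Alpha) (rooted by Outgroup) and count the minimum state changes it requires (Fitch parsimony):
Char. 1: 2; Char. 2: 2; Char. 3: 1; Char. 4: 2.
Total tree length = 7.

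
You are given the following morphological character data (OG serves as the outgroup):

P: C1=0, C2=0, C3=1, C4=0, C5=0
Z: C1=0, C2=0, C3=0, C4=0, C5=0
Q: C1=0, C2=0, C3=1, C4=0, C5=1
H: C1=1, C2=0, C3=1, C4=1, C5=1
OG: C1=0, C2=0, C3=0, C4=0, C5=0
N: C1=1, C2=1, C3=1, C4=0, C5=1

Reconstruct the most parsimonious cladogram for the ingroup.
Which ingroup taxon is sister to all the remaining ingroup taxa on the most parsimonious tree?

The outgroup has state '0' for every character, so '1' is the derived state throughout.
Only H and N show the derived state '1' for C1, supporting them as a clade.
C2 (derived state '1') is unique to N (autapomorphy; uninformative for grouping).
C3 (derived state '1') is shared by H, N, P, and Q — a synapomorphy uniting that clade.
C4 (derived state '1') is unique to H (autapomorphy; uninformative for grouping).
C5: derived state '1' in H, N, and Q only — synapomorphy for {H, N, Q}.
Most parsimonious ingroup topology: (((Q,(H,N)),P),Z).
Z is sister to the clade containing all other ingroup taxa, so it is the earliest-diverging (most basal) ingroup lineage.

Z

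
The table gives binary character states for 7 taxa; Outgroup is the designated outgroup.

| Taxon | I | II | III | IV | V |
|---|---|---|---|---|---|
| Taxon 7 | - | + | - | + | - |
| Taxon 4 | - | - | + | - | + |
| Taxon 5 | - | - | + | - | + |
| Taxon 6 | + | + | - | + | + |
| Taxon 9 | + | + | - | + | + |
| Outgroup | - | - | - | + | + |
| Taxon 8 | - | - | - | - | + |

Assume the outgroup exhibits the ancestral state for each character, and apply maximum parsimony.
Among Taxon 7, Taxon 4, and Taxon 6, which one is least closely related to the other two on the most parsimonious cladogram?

Character polarity is set by the outgroup: the derived state is whichever differs from the outgroup's state, so for IV, V the derived state is '-', and for the remaining characters it is '+'.
I: derived state '+' in Taxon 6 and Taxon 9 only — synapomorphy for {Taxon 6, Taxon 9}.
II (derived state '+') is shared by Taxon 6, Taxon 7, and Taxon 9 — a synapomorphy uniting that clade.
Only Taxon 4 and Taxon 5 show the derived state '+' for III, supporting them as a clade.
Only Taxon 4, Taxon 5, and Taxon 8 show the derived state '-' for IV, supporting them as a clade.
V (derived state '-') is unique to Taxon 7 (autapomorphy; uninformative for grouping).
Most parsimonious ingroup topology: (((Taxon 5,Taxon 4),Taxon 8),((Taxon 9,Taxon 6),Taxon 7)).
Taxon 6 and Taxon 7 share a more recent common ancestor with each other than either does with Taxon 4, so Taxon 4 is the least closely related of the three.

Taxon 4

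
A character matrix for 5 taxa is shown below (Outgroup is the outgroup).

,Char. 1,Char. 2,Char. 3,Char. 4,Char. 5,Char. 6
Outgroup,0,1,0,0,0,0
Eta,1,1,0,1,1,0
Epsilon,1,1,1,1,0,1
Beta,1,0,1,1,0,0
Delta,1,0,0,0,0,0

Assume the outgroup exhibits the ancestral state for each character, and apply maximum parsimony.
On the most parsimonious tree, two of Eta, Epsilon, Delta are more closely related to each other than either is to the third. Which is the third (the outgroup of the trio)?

Character polarity is set by the outgroup: the derived state is whichever differs from the outgroup's state, so for Char. 2 the derived state is '0', and for the remaining characters it is '1'.
All ingroup taxa share the derived state '1' for Char. 1; it defines the ingroup but does not resolve relationships within it.
Char. 2 (state '0') occurs in Beta and Delta but conflicts with the nesting implied by the other characters — most parsimoniously interpreted as homoplasy.
Char. 3: derived state '1' in Beta and Epsilon only — synapomorphy for {Beta, Epsilon}.
Only Beta, Epsilon, and Eta show the derived state '1' for Char. 4, supporting them as a clade.
Char. 5 (derived state '1') is unique to Eta (autapomorphy; uninformative for grouping).
Char. 6 (derived state '1') is unique to Epsilon (autapomorphy; uninformative for grouping).
Most parsimonious ingroup topology: ((Eta,(Epsilon,Beta)),Delta).
Epsilon and Eta share a more recent common ancestor with each other than either does with Delta, so Delta is the least closely related of the three.

Delta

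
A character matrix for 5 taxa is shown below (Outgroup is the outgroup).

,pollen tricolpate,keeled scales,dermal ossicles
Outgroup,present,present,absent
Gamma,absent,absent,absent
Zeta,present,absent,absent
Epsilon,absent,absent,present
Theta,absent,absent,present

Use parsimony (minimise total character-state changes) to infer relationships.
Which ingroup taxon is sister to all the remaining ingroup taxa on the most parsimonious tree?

Character polarity is set by the outgroup: the derived state is whichever differs from the outgroup's state, so for pollen tricolpate, keeled scales the derived state is 'absent', and for the remaining characters it is 'present'.
Only Epsilon, Gamma, and Theta show the derived state 'absent' for pollen tricolpate, supporting them as a clade.
keeled scales (derived state 'absent') is shared by all ingroup taxa — unites the whole ingroup.
dermal ossicles (derived state 'present') is shared by Epsilon and Theta — a synapomorphy uniting that clade.
Most parsimonious ingroup topology: ((Gamma,(Epsilon,Theta)),Zeta).
Zeta is sister to the clade containing all other ingroup taxa, so it is the earliest-diverging (most basal) ingroup lineage.

Zeta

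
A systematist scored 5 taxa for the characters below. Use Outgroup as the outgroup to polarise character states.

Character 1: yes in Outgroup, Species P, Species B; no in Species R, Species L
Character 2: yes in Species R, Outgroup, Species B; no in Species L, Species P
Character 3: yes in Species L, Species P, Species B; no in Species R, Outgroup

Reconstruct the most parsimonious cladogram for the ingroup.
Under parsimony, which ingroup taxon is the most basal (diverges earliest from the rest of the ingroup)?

Character polarity is set by the outgroup: the derived state is whichever differs from the outgroup's state, so for Character 1, Character 2 the derived state is 'no', and for the remaining characters it is 'yes'.
Character 1 groups Species L and Species R, which is incompatible with the clades supported by the remaining characters; treating it as convergent (homoplasy) costs fewer steps than any alternative tree.
Character 2: derived state 'no' in Species L and Species P only — synapomorphy for {Species L, Species P}.
Only Species B, Species L, and Species P show the derived state 'yes' for Character 3, supporting them as a clade.
Most parsimonious ingroup topology: (((Species P,Species L),Species B),Species R).
Species R is sister to the clade containing all other ingroup taxa, so it is the earliest-diverging (most basal) ingroup lineage.

Species R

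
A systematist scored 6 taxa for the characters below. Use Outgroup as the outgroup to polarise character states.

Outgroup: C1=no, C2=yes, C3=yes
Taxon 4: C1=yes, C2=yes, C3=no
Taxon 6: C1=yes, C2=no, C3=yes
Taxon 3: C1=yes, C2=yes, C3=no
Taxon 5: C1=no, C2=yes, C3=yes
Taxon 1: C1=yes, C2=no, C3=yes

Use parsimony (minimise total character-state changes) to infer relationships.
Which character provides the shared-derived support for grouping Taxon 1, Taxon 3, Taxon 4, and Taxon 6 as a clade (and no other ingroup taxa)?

C1

Character polarity is set by the outgroup: the derived state is whichever differs from the outgroup's state, so for C2, C3 the derived state is 'no', and for the remaining characters it is 'yes'.
C1: derived state 'yes' in Taxon 1, Taxon 3, Taxon 4, and Taxon 6 only — synapomorphy for {Taxon 1, Taxon 3, Taxon 4, Taxon 6}.
Only Taxon 1 and Taxon 6 show the derived state 'no' for C2, supporting them as a clade.
C3: derived state 'no' in Taxon 3 and Taxon 4 only — synapomorphy for {Taxon 3, Taxon 4}.
Most parsimonious ingroup topology: (((Taxon 4,Taxon 3),(Taxon 6,Taxon 1)),Taxon 5).
The clade {Taxon 1, Taxon 3, Taxon 4, Taxon 6} is supported by C1: its derived state 'yes' occurs in exactly those taxa and in no other taxon (including the outgroup).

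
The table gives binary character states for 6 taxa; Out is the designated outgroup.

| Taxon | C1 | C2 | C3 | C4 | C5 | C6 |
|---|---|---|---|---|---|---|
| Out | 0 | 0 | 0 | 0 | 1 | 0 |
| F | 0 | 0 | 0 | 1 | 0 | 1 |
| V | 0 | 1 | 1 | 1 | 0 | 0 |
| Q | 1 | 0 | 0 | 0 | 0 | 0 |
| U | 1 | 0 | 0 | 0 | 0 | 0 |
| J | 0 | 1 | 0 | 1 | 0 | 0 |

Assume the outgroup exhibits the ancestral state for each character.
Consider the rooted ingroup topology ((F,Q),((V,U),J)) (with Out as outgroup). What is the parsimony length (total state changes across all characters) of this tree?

10

Map each character onto ((F,Q),((V,U),J)) (rooted by Out) and count the minimum state changes it requires (Fitch parsimony):
C1: 2; C2: 2; C3: 1; C4: 3; C5: 1; C6: 1.
Total tree length = 10.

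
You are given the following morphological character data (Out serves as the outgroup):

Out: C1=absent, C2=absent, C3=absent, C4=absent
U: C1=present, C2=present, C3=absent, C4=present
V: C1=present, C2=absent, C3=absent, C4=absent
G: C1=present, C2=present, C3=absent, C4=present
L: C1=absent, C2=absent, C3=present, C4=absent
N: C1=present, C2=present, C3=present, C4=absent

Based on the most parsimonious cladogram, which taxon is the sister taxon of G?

The outgroup has state 'absent' for every character, so 'present' is the derived state throughout.
Only G, N, U, and V show the derived state 'present' for C1, supporting them as a clade.
C2: derived state 'present' in G, N, and U only — synapomorphy for {G, N, U}.
C3 groups L and N, which is incompatible with the clades supported by the remaining characters; treating it as convergent (homoplasy) costs fewer steps than any alternative tree.
C4 (derived state 'present') is shared by G and U — a synapomorphy uniting that clade.
Most parsimonious ingroup topology: ((((U,G),N),V),L).
G and U form a cherry on this tree, so they are sister taxa.

U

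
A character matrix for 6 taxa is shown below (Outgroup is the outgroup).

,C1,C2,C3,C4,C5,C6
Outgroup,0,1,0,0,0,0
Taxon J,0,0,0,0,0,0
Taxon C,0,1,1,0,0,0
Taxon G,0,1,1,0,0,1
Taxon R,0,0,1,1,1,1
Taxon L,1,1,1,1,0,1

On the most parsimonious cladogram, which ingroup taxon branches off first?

Character polarity is set by the outgroup: the derived state is whichever differs from the outgroup's state, so for C2 the derived state is '0', and for the remaining characters it is '1'.
C1: derived state '1' in Taxon L only — an autapomorphy, so it tells us nothing about relationships among taxa.
C2 (state '0') occurs in Taxon J and Taxon R but conflicts with the nesting implied by the other characters — most parsimoniously interpreted as homoplasy.
C3 (derived state '1') is shared by Taxon C, Taxon G, Taxon L, and Taxon R — a synapomorphy uniting that clade.
Only Taxon L and Taxon R show the derived state '1' for C4, supporting them as a clade.
C5 (derived state '1') is unique to Taxon R (autapomorphy; uninformative for grouping).
C6 (derived state '1') is shared by Taxon G, Taxon L, and Taxon R — a synapomorphy uniting that clade.
Most parsimonious ingroup topology: (Taxon J,(Taxon C,(Taxon G,(Taxon R,Taxon L)))).
Taxon J is sister to the clade containing all other ingroup taxa, so it is the earliest-diverging (most basal) ingroup lineage.

Taxon J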